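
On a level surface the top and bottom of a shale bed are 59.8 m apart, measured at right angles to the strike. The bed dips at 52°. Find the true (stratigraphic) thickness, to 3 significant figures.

47.1 m

True thickness t = w · sin(dip) = 59.8 × sin 52°
t = 59.8 × 0.7880 = 47.123 m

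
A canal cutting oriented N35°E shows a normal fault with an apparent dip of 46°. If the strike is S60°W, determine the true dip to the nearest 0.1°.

The section is 25° from the strike.
tan δ = tan α / sin β = tan 46° / sin 25° = 1.0355 / 0.4226 = 2.4503
true dip = arctan 2.4503 = 67.80°

67.8°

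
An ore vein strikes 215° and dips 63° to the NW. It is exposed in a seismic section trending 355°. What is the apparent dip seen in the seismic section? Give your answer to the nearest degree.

The strike is 215° and the section trends 355°; the acute angle between them is β = 40°.
tan α = tan 63° × sin 40° = 1.9626 × 0.6428 = 1.2615
apparent dip = arctan 1.2615 = 51.60°

52°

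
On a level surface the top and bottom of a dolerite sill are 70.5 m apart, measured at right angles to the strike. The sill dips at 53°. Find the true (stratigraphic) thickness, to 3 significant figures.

True thickness t = w · sin(dip) = 70.5 × sin 53°
t = 70.5 × 0.7986 = 56.304 m

56.3 m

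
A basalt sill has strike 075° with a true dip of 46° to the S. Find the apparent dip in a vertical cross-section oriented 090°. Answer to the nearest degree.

15°

The section lies 15° from the strike.
tan α = tan 46° × sin 15° = 1.0355 × 0.2588 = 0.2680
α = arctan(0.2680) = 15.00°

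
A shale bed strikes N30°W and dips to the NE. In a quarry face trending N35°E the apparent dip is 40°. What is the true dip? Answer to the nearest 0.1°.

The section is 65° from the strike.
tan(true dip) = tan 40° / sin 65° = 0.9258
δ = arctan(0.9258) = 42.79°

42.8°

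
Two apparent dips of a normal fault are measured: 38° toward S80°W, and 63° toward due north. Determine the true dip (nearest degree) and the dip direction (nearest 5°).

true dip 66°, dip direction 330°

The two traces are lines in the plane: v₁ = (sin 260°·cos 38°, cos 260°·cos 38°, −sin 38°), v₂ = (sin 0°·cos 63°, cos 0°·cos 63°, −sin 63°).
n = v₁ × v₂ = (-0.401, 0.691, 0.352) (taken with n_z > 0).
Dip δ = arctan(|n_h|/n_z) = arctan(0.800/0.352) = 66.2°.
Dip direction = azimuth of (n_x, n_y) = atan2(-0.401, 0.691) = 330°.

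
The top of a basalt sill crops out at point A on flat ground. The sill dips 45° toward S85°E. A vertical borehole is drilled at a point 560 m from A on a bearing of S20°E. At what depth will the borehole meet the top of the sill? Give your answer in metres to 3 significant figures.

The hole lies 65° from the dip direction, so the down-dip offset is 560 × cos 65° = 236.67 m.
Depth = down-dip offset × tan(dip) = 236.67 × tan 45° = 236.67 × 1.0000
Depth = 236.67 m

237 m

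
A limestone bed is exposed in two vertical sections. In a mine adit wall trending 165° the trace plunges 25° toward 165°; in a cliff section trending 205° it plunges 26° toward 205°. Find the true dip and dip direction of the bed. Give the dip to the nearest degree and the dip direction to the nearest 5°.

The two traces are lines in the plane: v₁ = (sin 165°·cos 25°, cos 165°·cos 25°, −sin 25°), v₂ = (sin 205°·cos 26°, cos 205°·cos 26°, −sin 26°).
Cross product v₁ × v₂ gives the pole to the plane: n ∝ (-0.040, -0.263, 0.524).
True dip = arccos(n_z / |n|) = arccos(0.8913) = 27.0°.
The horizontal component of n points toward azimuth atan2(n_x, n_y) = 189°, the dip direction.

true dip 27°, dip direction 190°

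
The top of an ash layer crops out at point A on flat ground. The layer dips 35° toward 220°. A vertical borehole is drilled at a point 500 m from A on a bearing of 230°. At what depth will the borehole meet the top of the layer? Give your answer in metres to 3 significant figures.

The hole lies 10° from the dip direction, so the down-dip offset is 500 × cos 10° = 492.40 m.
Depth = down-dip offset × tan(dip) = 492.40 × tan 35° = 492.40 × 0.7002
Depth = 344.78 m

345 m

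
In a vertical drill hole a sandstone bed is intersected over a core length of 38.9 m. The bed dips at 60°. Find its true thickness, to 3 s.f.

19.5 m

True thickness t = h · cos(dip) = 38.9 × cos 60°
t = 38.9 × 0.5000 = 19.450 m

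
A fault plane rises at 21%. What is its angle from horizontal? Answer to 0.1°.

11.9°

tan θ = 21/100 = 0.2100
θ = arctan(0.2100) = 11.86°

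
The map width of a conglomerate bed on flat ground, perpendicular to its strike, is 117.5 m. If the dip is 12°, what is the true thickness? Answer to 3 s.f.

True thickness t = w · sin(dip) = 117.5 × sin 12°
t = 117.5 × 0.2079 = 24.430 m

24.4 m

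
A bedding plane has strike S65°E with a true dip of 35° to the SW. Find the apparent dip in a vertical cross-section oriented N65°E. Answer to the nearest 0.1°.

The section lies 50° from the strike.
tan(apparent dip) = tan 35° · sin 50° = 0.5364
apparent dip = arctan 0.5364 = 28.21°

28.2°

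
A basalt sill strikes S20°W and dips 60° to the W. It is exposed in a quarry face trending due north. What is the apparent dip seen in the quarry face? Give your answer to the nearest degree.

The strike is S20°W and the section trends due north; the acute angle between them is β = 20°.
tan α = tan 60° × sin 20° = 1.7321 × 0.3420 = 0.5924
α = arctan(0.5924) = 30.64°

31°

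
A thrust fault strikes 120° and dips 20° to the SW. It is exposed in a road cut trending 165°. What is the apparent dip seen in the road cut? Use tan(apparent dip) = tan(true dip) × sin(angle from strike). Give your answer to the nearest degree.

The strike is 120° and the section trends 165°; the acute angle between them is β = 45°.
tan α = tan 20° × sin 45° = 0.3640 × 0.7071 = 0.2574
α = arctan(0.2574) = 14.43°

14°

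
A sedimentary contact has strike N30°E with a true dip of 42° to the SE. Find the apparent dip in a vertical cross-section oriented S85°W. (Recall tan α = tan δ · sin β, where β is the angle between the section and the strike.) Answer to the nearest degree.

36°

The strike is N30°E and the section trends S85°W; the acute angle between them is β = 55°.
tan(apparent dip) = tan 42° · sin 55° = 0.7376
α = arctan(0.7376) = 36.41°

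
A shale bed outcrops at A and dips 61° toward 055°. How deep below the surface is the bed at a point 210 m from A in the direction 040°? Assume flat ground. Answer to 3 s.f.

The hole lies 15° from the dip direction, so the down-dip offset is 210 × cos 15° = 202.84 m.
Depth = down-dip offset × tan(dip) = 202.84 × tan 61° = 202.84 × 1.8040
Depth = 365.94 m

366 m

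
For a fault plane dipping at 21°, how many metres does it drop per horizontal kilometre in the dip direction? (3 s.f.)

384 m

drop per km = 1000 × tan 21° = 1000 × 0.3839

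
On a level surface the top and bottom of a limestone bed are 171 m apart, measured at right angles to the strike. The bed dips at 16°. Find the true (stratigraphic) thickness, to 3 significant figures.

True thickness t = w · sin(dip) = 171 × sin 16°
t = 171 × 0.2756 = 47.134 m

47.1 m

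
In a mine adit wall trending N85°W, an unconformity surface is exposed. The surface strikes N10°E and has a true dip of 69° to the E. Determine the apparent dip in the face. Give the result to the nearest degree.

69°

Angle between strike (N10°E) and section (N85°W): β = 85°.
tan α = tan 69° × sin 85° = 2.6051 × 0.9962 = 2.5952
α = arctan(2.5952) = 68.93°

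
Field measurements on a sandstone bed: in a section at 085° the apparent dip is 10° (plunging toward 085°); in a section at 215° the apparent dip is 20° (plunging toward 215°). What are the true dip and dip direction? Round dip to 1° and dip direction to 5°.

The two traces are lines in the plane: v₁ = (sin 85°·cos 10°, cos 85°·cos 10°, −sin 10°), v₂ = (sin 215°·cos 20°, cos 215°·cos 20°, −sin 20°).
n = v₁ × v₂ = (0.163, -0.429, 0.709) (taken with n_z > 0).
True dip = arccos(n_z / |n|) = arccos(0.8394) = 32.9°.
Dip direction = atan2(0.163, -0.429) = 159° (azimuth of n's horizontal projection).

true dip 33°, dip direction 160°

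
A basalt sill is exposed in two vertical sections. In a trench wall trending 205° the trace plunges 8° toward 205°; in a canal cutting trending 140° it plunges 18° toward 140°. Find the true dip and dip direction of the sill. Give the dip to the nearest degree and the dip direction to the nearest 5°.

Each apparent-dip line lies in the plane. As unit vectors (x east, y north, z up), v₁ plunges 8°→205° and v₂ plunges 18°→140°.
The plane normal is n = v₁ × v₂ ∝ (0.176, -0.214, 0.854).
tan δ = √(n_x²+n_y²)/n_z = 0.277/0.854, so δ = 18.0°.
Dip direction = atan2(0.176, -0.214) = 141° (azimuth of n's horizontal projection).

true dip 18°, dip direction 140°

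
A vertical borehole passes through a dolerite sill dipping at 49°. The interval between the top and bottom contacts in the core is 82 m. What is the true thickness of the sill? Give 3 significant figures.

53.8 m

True thickness t = h · cos(dip) = 82 × cos 49°
t = 82 × 0.6561 = 53.797 m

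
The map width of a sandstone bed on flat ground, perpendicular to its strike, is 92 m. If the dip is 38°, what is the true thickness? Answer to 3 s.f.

56.6 m

True thickness t = w · sin(dip) = 92 × sin 38°
t = 92 × 0.6157 = 56.641 m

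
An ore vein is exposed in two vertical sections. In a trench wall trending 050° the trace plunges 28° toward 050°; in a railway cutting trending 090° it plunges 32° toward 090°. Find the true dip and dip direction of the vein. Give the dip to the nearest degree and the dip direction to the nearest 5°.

true dip 32°, dip direction 080°

Each apparent-dip line lies in the plane. As unit vectors (x east, y north, z up), v₁ plunges 28°→050° and v₂ plunges 32°→090°.
The plane normal is n = v₁ × v₂ ∝ (0.301, 0.040, 0.481).
True dip = arccos(n_z / |n|) = arccos(0.8460) = 32.2°.
Dip direction = azimuth of (n_x, n_y) = atan2(0.301, 0.040) = 82°.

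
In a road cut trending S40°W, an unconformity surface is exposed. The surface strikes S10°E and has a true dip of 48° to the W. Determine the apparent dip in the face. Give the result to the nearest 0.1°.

40.4°

The section lies 50° from the strike.
tan α = tan 48° × sin 50° = 1.1106 × 0.7660 = 0.8508
apparent dip = arctan 0.8508 = 40.39°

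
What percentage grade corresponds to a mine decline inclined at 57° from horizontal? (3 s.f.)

154%

grade % = 100 × tan 57° = 100 × 1.5399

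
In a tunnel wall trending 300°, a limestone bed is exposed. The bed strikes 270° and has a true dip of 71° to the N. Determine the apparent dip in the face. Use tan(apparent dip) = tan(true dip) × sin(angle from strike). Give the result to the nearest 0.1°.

55.4°

The section lies 30° from the strike.
tan α = tan 71° × sin 30° = 2.9042 × 0.5000 = 1.4521
apparent dip = arctan 1.4521 = 55.45°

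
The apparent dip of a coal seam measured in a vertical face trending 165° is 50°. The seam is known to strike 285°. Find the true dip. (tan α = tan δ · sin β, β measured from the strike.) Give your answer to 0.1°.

54.0°

The section is 60° from the strike.
tan δ = tan α / sin β = tan 50° / sin 60° = 1.1918 / 0.8660 = 1.3761
δ = arctan(1.3761) = 53.99°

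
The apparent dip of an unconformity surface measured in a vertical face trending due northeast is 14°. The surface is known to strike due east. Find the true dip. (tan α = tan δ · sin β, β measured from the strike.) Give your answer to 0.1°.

The section is 45° from the strike.
tan(true dip) = tan 14° / sin 45° = 0.3526
δ = arctan(0.3526) = 19.42°

19.4°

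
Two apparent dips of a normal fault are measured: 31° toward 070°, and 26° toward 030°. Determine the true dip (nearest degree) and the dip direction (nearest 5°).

true dip 31°, dip direction 065°

Each apparent-dip line lies in the plane. As unit vectors (x east, y north, z up), v₁ plunges 31°→070° and v₂ plunges 26°→030°.
The plane normal is n = v₁ × v₂ ∝ (0.272, 0.122, 0.495).
Dip δ = arctan(|n_h|/n_z) = arctan(0.298/0.495) = 31.1°.
The horizontal component of n points toward azimuth atan2(n_x, n_y) = 66°, the dip direction.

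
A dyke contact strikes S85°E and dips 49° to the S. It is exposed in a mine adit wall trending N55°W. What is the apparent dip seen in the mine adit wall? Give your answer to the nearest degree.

Angle between strike (S85°E) and section (N55°W): β = 30°.
tan α = tan 49° × sin 30° = 1.1504 × 0.5000 = 0.5752
α = arctan(0.5752) = 29.91°

30°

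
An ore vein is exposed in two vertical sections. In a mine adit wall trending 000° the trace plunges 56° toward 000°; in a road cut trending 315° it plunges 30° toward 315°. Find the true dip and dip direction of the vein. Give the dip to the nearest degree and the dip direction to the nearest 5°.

true dip 58°, dip direction 025°

Represent each trace as a vector plunging at its apparent dip toward its trend (east-north-up frame): v₁ = (0.000, 0.559, -0.829), v₂ = (-0.612, 0.612, -0.500).
The plane normal is n = v₁ × v₂ ∝ (0.228, 0.508, 0.342).
Dip δ = arctan(|n_h|/n_z) = arctan(0.557/0.342) = 58.4°.
The horizontal component of n points toward azimuth atan2(n_x, n_y) = 24°, the dip direction.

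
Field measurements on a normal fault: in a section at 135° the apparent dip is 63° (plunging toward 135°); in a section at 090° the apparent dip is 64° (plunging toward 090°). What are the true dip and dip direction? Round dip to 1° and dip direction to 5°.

Represent each trace as a vector plunging at its apparent dip toward its trend (east-north-up frame): v₁ = (0.321, -0.321, -0.891), v₂ = (0.438, 0.000, -0.899).
The plane normal is n = v₁ × v₂ ∝ (0.289, -0.102, 0.141).
Dip δ = arctan(|n_h|/n_z) = arctan(0.306/0.141) = 65.3°.
Dip direction = azimuth of (n_x, n_y) = atan2(0.289, -0.102) = 109°.

true dip 65°, dip direction 110°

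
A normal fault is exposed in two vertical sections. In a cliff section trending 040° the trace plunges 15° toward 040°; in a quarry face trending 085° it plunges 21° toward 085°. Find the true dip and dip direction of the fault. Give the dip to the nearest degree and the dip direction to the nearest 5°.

Each apparent-dip line lies in the plane. As unit vectors (x east, y north, z up), v₁ plunges 15°→040° and v₂ plunges 21°→085°.
The plane normal is n = v₁ × v₂ ∝ (0.244, 0.018, 0.638).
Dip δ = arctan(|n_h|/n_z) = arctan(0.245/0.638) = 21.0°.
Dip direction = azimuth of (n_x, n_y) = atan2(0.244, 0.018) = 86°.

true dip 21°, dip direction 085°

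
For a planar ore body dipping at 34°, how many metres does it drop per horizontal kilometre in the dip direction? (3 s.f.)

675 m

drop per km = 1000 × tan 34° = 1000 × 0.6745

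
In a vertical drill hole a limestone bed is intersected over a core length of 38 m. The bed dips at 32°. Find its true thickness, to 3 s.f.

True thickness t = h · cos(dip) = 38 × cos 32°
t = 38 × 0.8480 = 32.226 m

32.2 m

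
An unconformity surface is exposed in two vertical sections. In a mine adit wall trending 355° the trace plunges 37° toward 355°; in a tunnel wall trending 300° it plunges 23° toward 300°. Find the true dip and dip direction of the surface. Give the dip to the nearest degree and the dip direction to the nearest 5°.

Represent each trace as a vector plunging at its apparent dip toward its trend (east-north-up frame): v₁ = (-0.070, 0.796, -0.602), v₂ = (-0.797, 0.460, -0.391).
n = v₁ × v₂ = (-0.034, 0.453, 0.602) (taken with n_z > 0).
True dip = arccos(n_z / |n|) = arccos(0.7986) = 37.0°.
Dip direction = atan2(-0.034, 0.453) = 356° (azimuth of n's horizontal projection).

true dip 37°, dip direction 355°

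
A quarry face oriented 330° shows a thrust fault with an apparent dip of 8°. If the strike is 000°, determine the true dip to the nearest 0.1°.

The section is 30° from the strike.
tan δ = tan α / sin β = tan 8° / sin 30° = 0.1405 / 0.5000 = 0.2811
δ = arctan(0.2811) = 15.70°

15.7°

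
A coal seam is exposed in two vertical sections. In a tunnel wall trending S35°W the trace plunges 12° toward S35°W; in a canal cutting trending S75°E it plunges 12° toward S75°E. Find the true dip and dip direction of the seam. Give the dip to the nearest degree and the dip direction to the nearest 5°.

true dip 20°, dip direction 160°

Represent each trace as a vector plunging at its apparent dip toward its trend (east-north-up frame): v₁ = (-0.561, -0.801, -0.208), v₂ = (0.945, -0.253, -0.208).
The plane normal is n = v₁ × v₂ ∝ (0.114, -0.313, 0.899).
True dip = arccos(n_z / |n|) = arccos(0.9377) = 20.3°.
The horizontal component of n points toward azimuth atan2(n_x, n_y) = 160°, the dip direction.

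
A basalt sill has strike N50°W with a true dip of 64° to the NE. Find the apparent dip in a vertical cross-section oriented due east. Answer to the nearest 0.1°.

Angle between strike (N50°W) and section (due east): β = 40°.
tan(apparent dip) = tan 64° · sin 40° = 1.3179
apparent dip = arctan 1.3179 = 52.81°

52.8°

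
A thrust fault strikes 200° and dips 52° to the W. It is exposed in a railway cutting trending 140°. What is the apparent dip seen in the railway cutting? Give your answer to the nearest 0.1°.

47.9°

The strike is 200° and the section trends 140°; the acute angle between them is β = 60°.
tan(apparent dip) = tan 52° · sin 60° = 1.1085
apparent dip = arctan 1.1085 = 47.94°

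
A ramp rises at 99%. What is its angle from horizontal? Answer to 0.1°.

44.7°

tan θ = 99/100 = 0.9900
θ = arctan(0.9900) = 44.71°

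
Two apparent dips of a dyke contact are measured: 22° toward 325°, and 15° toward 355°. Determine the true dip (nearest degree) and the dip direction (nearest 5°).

true dip 24°, dip direction 305°

Each apparent-dip line lies in the plane. As unit vectors (x east, y north, z up), v₁ plunges 22°→325° and v₂ plunges 15°→355°.
n = v₁ × v₂ = (-0.164, 0.106, 0.448) (taken with n_z > 0).
tan δ = √(n_x²+n_y²)/n_z = 0.195/0.448, so δ = 23.6°.
Dip direction = azimuth of (n_x, n_y) = atan2(-0.164, 0.106) = 303°.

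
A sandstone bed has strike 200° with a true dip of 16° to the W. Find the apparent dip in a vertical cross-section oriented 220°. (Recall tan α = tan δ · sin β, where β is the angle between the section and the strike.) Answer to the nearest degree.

The section lies 20° from the strike.
tan(apparent dip) = tan 16° · sin 20° = 0.0981
apparent dip = arctan 0.0981 = 5.60°

6°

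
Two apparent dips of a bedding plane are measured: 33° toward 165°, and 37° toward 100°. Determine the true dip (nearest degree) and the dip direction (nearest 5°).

The two traces are lines in the plane: v₁ = (sin 165°·cos 33°, cos 165°·cos 33°, −sin 33°), v₂ = (sin 100°·cos 37°, cos 100°·cos 37°, −sin 37°).
The plane normal is n = v₁ × v₂ ∝ (0.412, -0.298, 0.607).
tan δ = √(n_x²+n_y²)/n_z = 0.508/0.607, so δ = 39.9°.
The horizontal component of n points toward azimuth atan2(n_x, n_y) = 126°, the dip direction.

true dip 40°, dip direction 125°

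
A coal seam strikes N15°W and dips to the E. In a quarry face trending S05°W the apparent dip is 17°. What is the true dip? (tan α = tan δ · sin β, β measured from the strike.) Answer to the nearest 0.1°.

β = acute angle between strike N15°W and section S05°W = 20°.
tan δ = tan α / sin β = tan 17° / sin 20° = 0.3057 / 0.3420 = 0.8939
δ = arctan(0.8939) = 41.79°

41.8°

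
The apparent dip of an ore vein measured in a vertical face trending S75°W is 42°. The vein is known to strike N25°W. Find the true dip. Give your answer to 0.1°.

β = acute angle between strike N25°W and section S75°W = 80°.
tan(true dip) = tan 42° / sin 80° = 0.9143
true dip = arctan 0.9143 = 42.44°

42.4°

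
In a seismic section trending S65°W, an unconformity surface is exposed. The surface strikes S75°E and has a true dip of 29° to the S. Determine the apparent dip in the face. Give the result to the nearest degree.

The strike is S75°E and the section trends S65°W; the acute angle between them is β = 40°.
tan(apparent dip) = tan 29° · sin 40° = 0.3563
apparent dip = arctan 0.3563 = 19.61°

20°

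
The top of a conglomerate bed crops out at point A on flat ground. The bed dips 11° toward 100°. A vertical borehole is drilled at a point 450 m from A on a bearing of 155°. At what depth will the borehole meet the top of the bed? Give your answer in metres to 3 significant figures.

50.2 m

The hole lies 55° from the dip direction, so the down-dip offset is 450 × cos 55° = 258.11 m.
Depth = down-dip offset × tan(dip) = 258.11 × tan 11° = 258.11 × 0.1944
Depth = 50.17 m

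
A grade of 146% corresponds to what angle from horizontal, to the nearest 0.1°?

tan θ = 146/100 = 1.4600
θ = arctan(1.4600) = 55.59°

55.6°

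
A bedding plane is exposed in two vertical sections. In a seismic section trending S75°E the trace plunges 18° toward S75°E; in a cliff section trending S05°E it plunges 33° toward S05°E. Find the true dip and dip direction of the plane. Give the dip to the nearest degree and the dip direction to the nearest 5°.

true dip 33°, dip direction 165°

The two traces are lines in the plane: v₁ = (sin 105°·cos 18°, cos 105°·cos 18°, −sin 18°), v₂ = (sin 175°·cos 33°, cos 175°·cos 33°, −sin 33°).
The plane normal is n = v₁ × v₂ ∝ (0.124, -0.478, 0.750).
True dip = arccos(n_z / |n|) = arccos(0.8352) = 33.4°.
The horizontal component of n points toward azimuth atan2(n_x, n_y) = 165°, the dip direction.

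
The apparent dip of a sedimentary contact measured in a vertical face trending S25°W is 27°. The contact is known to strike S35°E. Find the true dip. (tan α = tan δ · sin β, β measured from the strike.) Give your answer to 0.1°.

30.5°

β = acute angle between strike S35°E and section S25°W = 60°.
tan(true dip) = tan 27° / sin 60° = 0.5883
true dip = arctan 0.5883 = 30.47°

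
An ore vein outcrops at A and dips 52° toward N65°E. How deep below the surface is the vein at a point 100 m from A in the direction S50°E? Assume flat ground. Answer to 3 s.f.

54.1 m

The hole lies 65° from the dip direction, so the down-dip offset is 100 × cos 65° = 42.26 m.
Depth = down-dip offset × tan(dip) = 42.26 × tan 52° = 42.26 × 1.2799
Depth = 54.09 m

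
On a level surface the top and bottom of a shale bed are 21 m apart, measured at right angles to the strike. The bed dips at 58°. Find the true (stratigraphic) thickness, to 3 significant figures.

17.8 m

True thickness t = w · sin(dip) = 21 × sin 58°
t = 21 × 0.8480 = 17.809 m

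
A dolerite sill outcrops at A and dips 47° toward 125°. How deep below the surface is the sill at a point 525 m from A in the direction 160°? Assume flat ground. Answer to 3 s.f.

The hole lies 35° from the dip direction, so the down-dip offset is 525 × cos 35° = 430.05 m.
Depth = down-dip offset × tan(dip) = 430.05 × tan 47° = 430.05 × 1.0724
Depth = 461.18 m

461 m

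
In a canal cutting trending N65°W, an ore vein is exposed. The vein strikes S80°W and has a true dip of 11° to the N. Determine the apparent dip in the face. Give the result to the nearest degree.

6°

Angle between strike (S80°W) and section (N65°W): β = 35°.
tan(apparent dip) = tan 11° · sin 35° = 0.1115
apparent dip = arctan 0.1115 = 6.36°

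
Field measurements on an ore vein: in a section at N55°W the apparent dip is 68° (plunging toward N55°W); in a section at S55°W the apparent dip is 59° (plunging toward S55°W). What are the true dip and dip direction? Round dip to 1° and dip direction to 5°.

true dip 69°, dip direction 285°

Each apparent-dip line lies in the plane. As unit vectors (x east, y north, z up), v₁ plunges 68°→N55°W and v₂ plunges 59°→S55°W.
Cross product v₁ × v₂ gives the pole to the plane: n ∝ (-0.458, 0.128, 0.181).
Dip δ = arctan(|n_h|/n_z) = arctan(0.476/0.181) = 69.1°.
Dip direction = atan2(-0.458, 0.128) = 286° (azimuth of n's horizontal projection).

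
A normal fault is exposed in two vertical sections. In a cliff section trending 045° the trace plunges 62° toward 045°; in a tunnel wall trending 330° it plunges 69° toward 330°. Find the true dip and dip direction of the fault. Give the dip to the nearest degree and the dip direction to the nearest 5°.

The two traces are lines in the plane: v₁ = (sin 45°·cos 62°, cos 45°·cos 62°, −sin 62°), v₂ = (sin 330°·cos 69°, cos 330°·cos 69°, −sin 69°).
Cross product v₁ × v₂ gives the pole to the plane: n ∝ (-0.036, 0.468, 0.163).
True dip = arccos(n_z / |n|) = arccos(0.3271) = 70.9°.
The horizontal component of n points toward azimuth atan2(n_x, n_y) = 356°, the dip direction.

true dip 71°, dip direction 355°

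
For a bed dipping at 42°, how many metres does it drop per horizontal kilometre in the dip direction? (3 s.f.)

drop per km = 1000 × tan 42° = 1000 × 0.9004

900 m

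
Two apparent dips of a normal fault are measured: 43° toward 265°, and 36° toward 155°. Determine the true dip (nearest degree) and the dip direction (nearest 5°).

true dip 55°, dip direction 215°

The two traces are lines in the plane: v₁ = (sin 265°·cos 43°, cos 265°·cos 43°, −sin 43°), v₂ = (sin 155°·cos 36°, cos 155°·cos 36°, −sin 36°).
n = v₁ × v₂ = (-0.463, -0.661, 0.556) (taken with n_z > 0).
Dip δ = arctan(|n_h|/n_z) = arctan(0.807/0.556) = 55.4°.
Dip direction = azimuth of (n_x, n_y) = atan2(-0.463, -0.661) = 215°.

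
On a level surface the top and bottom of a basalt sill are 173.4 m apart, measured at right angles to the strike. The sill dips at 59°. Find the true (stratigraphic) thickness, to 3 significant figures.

149 m

True thickness t = w · sin(dip) = 173.4 × sin 59°
t = 173.4 × 0.8572 = 148.633 m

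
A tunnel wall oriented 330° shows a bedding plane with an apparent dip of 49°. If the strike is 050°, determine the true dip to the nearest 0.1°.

β = acute angle between strike 050° and section 330° = 80°.
tan δ = tan α / sin β = tan 49° / sin 80° = 1.1504 / 0.9848 = 1.1681
δ = arctan(1.1681) = 49.43°

49.4°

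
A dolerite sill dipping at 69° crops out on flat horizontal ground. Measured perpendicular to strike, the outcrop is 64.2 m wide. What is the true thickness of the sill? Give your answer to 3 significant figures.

True thickness t = w · sin(dip) = 64.2 × sin 69°
t = 64.2 × 0.9336 = 59.936 m

59.9 m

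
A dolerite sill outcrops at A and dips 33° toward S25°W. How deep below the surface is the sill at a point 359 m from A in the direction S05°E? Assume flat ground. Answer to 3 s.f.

The hole lies 30° from the dip direction, so the down-dip offset is 359 × cos 30° = 310.90 m.
Depth = down-dip offset × tan(dip) = 310.90 × tan 33° = 310.90 × 0.6494
Depth = 201.90 m

202 m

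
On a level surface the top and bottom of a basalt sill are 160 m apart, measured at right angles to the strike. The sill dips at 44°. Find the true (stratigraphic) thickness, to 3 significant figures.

111 m

True thickness t = w · sin(dip) = 160 × sin 44°
t = 160 × 0.6947 = 111.145 m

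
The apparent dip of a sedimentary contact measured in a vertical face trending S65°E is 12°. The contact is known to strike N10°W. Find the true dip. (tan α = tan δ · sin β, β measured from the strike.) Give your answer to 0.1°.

14.5°

β = acute angle between strike N10°W and section S65°E = 55°.
tan δ = tan α / sin β = tan 12° / sin 55° = 0.2126 / 0.8192 = 0.2595
δ = arctan(0.2595) = 14.55°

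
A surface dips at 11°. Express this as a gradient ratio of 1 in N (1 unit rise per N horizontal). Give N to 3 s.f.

1 in 5.14

1 : N means tan θ = 1/N, so N = 1/tan 11° = 1/0.1944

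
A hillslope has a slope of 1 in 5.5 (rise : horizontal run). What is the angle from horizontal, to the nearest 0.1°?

tan θ = 1/5.5 = 0.1818
θ = arctan(0.1818) = 10.30°

10.3°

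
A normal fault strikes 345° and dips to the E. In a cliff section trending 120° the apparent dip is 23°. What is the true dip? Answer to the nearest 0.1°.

The section is 45° from the strike.
tan(true dip) = tan 23° / sin 45° = 0.6003
δ = arctan(0.6003) = 30.98°

31.0°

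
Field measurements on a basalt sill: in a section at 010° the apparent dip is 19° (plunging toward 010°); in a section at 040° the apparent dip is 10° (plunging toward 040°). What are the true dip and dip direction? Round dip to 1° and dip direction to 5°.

Represent each trace as a vector plunging at its apparent dip toward its trend (east-north-up frame): v₁ = (0.164, 0.931, -0.326), v₂ = (0.633, 0.754, -0.174).
The plane normal is n = v₁ × v₂ ∝ (-0.084, 0.178, 0.466).
tan δ = √(n_x²+n_y²)/n_z = 0.196/0.466, so δ = 22.9°.
The horizontal component of n points toward azimuth atan2(n_x, n_y) = 335°, the dip direction.

true dip 23°, dip direction 335°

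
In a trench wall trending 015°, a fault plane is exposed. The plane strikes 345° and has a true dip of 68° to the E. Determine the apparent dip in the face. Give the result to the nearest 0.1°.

The strike is 345° and the section trends 015°; the acute angle between them is β = 30°.
tan α = tan 68° × sin 30° = 2.4751 × 0.5000 = 1.2375
α = arctan(1.2375) = 51.06°

51.1°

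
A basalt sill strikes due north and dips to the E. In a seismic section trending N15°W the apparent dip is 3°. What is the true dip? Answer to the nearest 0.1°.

11.4°

The section is 15° from the strike.
tan(true dip) = tan 3° / sin 15° = 0.2025
true dip = arctan 0.2025 = 11.45°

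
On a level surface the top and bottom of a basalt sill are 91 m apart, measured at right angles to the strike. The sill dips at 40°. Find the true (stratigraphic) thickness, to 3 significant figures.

58.5 m

True thickness t = w · sin(dip) = 91 × sin 40°
t = 91 × 0.6428 = 58.494 m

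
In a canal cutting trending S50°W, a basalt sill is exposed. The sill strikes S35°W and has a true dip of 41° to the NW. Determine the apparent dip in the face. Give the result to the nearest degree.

13°

The strike is S35°W and the section trends S50°W; the acute angle between them is β = 15°.
tan α = tan 41° × sin 15° = 0.8693 × 0.2588 = 0.2250
α = arctan(0.2250) = 12.68°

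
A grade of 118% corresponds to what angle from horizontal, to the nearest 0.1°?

49.7°

tan θ = 118/100 = 1.1800
θ = arctan(1.1800) = 49.72°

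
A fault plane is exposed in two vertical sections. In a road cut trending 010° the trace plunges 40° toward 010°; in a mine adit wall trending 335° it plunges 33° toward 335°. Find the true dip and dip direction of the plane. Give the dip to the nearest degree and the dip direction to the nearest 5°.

true dip 40°, dip direction 015°

Each apparent-dip line lies in the plane. As unit vectors (x east, y north, z up), v₁ plunges 40°→010° and v₂ plunges 33°→335°.
Cross product v₁ × v₂ gives the pole to the plane: n ∝ (0.078, 0.300, 0.368).
Dip δ = arctan(|n_h|/n_z) = arctan(0.310/0.368) = 40.1°.
Dip direction = atan2(0.078, 0.300) = 15° (azimuth of n's horizontal projection).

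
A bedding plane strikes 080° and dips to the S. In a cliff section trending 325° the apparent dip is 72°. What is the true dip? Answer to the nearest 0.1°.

73.6°

The section is 65° from the strike.
tan(true dip) = tan 72° / sin 65° = 3.3958
δ = arctan(3.3958) = 73.59°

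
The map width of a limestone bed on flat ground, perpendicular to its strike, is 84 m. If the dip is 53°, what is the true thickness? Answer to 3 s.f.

True thickness t = w · sin(dip) = 84 × sin 53°
t = 84 × 0.7986 = 67.085 m

67.1 m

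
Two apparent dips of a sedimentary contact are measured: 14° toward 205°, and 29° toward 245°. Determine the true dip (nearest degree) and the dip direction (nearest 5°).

true dip 32°, dip direction 270°

The two traces are lines in the plane: v₁ = (sin 205°·cos 14°, cos 205°·cos 14°, −sin 14°), v₂ = (sin 245°·cos 29°, cos 245°·cos 29°, −sin 29°).
The plane normal is n = v₁ × v₂ ∝ (-0.337, 0.007, 0.545).
tan δ = √(n_x²+n_y²)/n_z = 0.337/0.545, so δ = 31.7°.
The horizontal component of n points toward azimuth atan2(n_x, n_y) = 271°, the dip direction.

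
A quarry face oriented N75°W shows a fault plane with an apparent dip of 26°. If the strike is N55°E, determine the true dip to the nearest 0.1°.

The section is 50° from the strike.
tan δ = tan α / sin β = tan 26° / sin 50° = 0.4877 / 0.7660 = 0.6367
δ = arctan(0.6367) = 32.48°

32.5°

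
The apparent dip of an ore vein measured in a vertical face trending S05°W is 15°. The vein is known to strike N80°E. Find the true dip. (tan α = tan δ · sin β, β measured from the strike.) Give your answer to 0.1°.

15.5°

β = acute angle between strike N80°E and section S05°W = 75°.
tan(true dip) = tan 15° / sin 75° = 0.2774
true dip = arctan 0.2774 = 15.50°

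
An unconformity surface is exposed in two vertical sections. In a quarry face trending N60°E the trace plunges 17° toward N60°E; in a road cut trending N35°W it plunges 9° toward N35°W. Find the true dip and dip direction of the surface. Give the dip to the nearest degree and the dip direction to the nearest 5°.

true dip 20°, dip direction 030°

Represent each trace as a vector plunging at its apparent dip toward its trend (east-north-up frame): v₁ = (0.828, 0.478, -0.292), v₂ = (-0.567, 0.809, -0.156).
n = v₁ × v₂ = (0.162, 0.295, 0.941) (taken with n_z > 0).
tan δ = √(n_x²+n_y²)/n_z = 0.337/0.941, so δ = 19.7°.
The horizontal component of n points toward azimuth atan2(n_x, n_y) = 29°, the dip direction.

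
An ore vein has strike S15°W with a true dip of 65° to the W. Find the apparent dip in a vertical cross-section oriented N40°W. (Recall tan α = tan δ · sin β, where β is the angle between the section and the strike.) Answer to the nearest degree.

60°

Angle between strike (S15°W) and section (N40°W): β = 55°.
tan α = tan 65° × sin 55° = 2.1445 × 0.8192 = 1.7567
α = arctan(1.7567) = 60.35°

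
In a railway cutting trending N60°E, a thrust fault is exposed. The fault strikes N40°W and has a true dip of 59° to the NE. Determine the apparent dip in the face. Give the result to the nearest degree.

The strike is N40°W and the section trends N60°E; the acute angle between them is β = 80°.
tan α = tan 59° × sin 80° = 1.6643 × 0.9848 = 1.6390
apparent dip = arctan 1.6390 = 58.61°

59°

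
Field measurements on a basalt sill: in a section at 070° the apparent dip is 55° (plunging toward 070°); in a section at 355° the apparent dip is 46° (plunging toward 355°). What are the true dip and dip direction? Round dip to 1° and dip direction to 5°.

Each apparent-dip line lies in the plane. As unit vectors (x east, y north, z up), v₁ plunges 55°→070° and v₂ plunges 46°→355°.
Cross product v₁ × v₂ gives the pole to the plane: n ∝ (0.426, 0.437, 0.385).
tan δ = √(n_x²+n_y²)/n_z = 0.610/0.385, so δ = 57.8°.
Dip direction = atan2(0.426, 0.437) = 44° (azimuth of n's horizontal projection).

true dip 58°, dip direction 045°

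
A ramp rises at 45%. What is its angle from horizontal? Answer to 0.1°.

24.2°

tan θ = 45/100 = 0.4500
θ = arctan(0.4500) = 24.23°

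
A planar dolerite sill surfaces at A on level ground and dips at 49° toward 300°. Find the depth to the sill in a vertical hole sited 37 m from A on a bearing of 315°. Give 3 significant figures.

The hole lies 15° from the dip direction, so the down-dip offset is 37 × cos 15° = 35.74 m.
Depth = down-dip offset × tan(dip) = 35.74 × tan 49° = 35.74 × 1.1504
Depth = 41.11 m

41.1 m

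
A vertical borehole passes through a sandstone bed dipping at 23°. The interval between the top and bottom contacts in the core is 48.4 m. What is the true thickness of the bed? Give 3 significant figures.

True thickness t = h · cos(dip) = 48.4 × cos 23°
t = 48.4 × 0.9205 = 44.552 m

44.6 m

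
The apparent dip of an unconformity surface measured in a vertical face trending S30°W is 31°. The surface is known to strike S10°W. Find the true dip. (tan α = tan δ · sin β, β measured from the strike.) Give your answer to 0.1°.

60.4°

β = acute angle between strike S10°W and section S30°W = 20°.
tan δ = tan α / sin β = tan 31° / sin 20° = 0.6009 / 0.3420 = 1.7568
true dip = arctan 1.7568 = 60.35°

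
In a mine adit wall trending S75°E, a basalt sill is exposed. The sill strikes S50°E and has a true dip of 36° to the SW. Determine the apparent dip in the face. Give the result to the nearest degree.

The strike is S50°E and the section trends S75°E; the acute angle between them is β = 25°.
tan α = tan 36° × sin 25° = 0.7265 × 0.4226 = 0.3071
apparent dip = arctan 0.3071 = 17.07°

17°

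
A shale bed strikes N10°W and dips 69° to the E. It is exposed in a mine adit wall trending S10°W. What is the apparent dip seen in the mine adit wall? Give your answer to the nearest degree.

42°

Angle between strike (N10°W) and section (S10°W): β = 20°.
tan α = tan 69° × sin 20° = 2.6051 × 0.3420 = 0.8910
apparent dip = arctan 0.8910 = 41.70°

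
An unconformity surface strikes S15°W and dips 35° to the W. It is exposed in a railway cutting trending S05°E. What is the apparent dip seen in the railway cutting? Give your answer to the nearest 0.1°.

Angle between strike (S15°W) and section (S05°E): β = 20°.
tan(apparent dip) = tan 35° · sin 20° = 0.2395
apparent dip = arctan 0.2395 = 13.47°

13.5°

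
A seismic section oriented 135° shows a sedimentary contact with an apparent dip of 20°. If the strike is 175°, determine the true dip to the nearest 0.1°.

29.5°

β = acute angle between strike 175° and section 135° = 40°.
tan δ = tan α / sin β = tan 20° / sin 40° = 0.3640 / 0.6428 = 0.5662
δ = arctan(0.5662) = 29.52°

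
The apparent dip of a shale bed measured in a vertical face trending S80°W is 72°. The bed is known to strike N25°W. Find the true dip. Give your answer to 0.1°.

The section is 75° from the strike.
tan(true dip) = tan 72° / sin 75° = 3.1863
true dip = arctan 3.1863 = 72.58°

72.6°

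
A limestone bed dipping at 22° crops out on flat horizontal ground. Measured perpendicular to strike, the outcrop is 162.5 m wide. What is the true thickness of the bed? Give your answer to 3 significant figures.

60.9 m

True thickness t = w · sin(dip) = 162.5 × sin 22°
t = 162.5 × 0.3746 = 60.874 m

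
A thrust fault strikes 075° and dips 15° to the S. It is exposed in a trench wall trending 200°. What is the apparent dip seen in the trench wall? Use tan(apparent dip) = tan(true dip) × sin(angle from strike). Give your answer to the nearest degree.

Angle between strike (075°) and section (200°): β = 55°.
tan(apparent dip) = tan 15° · sin 55° = 0.2195
apparent dip = arctan 0.2195 = 12.38°

12°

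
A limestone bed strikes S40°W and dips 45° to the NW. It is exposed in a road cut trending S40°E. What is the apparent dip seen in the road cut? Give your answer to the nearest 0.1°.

The section lies 80° from the strike.
tan(apparent dip) = tan 45° · sin 80° = 0.9848
α = arctan(0.9848) = 44.56°

44.6°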